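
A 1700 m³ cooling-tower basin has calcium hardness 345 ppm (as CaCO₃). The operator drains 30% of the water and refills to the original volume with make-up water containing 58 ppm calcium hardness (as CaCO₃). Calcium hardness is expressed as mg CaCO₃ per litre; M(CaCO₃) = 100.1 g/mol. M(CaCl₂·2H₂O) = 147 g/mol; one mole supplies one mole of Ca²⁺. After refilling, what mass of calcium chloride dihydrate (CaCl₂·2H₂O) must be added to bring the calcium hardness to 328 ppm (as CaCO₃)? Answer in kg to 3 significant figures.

Volume: 1700 m³ = 1,700,000 L.
After draining 30% and refilling: 345 × 0.70 + 58 × 0.30 = 258.9 ppm.
Deficit to target: 328 − 258.9 = 69.1 mg/L.
As CaCO₃: 69.1 mg/L × 1,700,000 L = 117,500 g; ÷ 100.1 = 1174 mol Ca²⁺.
Mass: 1174 × 147 = 172,500 g.

173 kg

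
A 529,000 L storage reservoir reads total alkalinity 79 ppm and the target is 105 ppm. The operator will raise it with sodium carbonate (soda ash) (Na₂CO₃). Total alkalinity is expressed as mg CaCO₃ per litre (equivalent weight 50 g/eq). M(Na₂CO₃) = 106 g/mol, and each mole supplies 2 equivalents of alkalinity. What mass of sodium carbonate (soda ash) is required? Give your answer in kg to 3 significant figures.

Alkalinity to add: (105 − 79) = 26 mg/L as CaCO₃ × 529,000 L = 13,750 g as CaCO₃.
Equivalents: 13,750 g ÷ 50 g/eq = 275.1 eq.
Each mole of Na₂CO₃ supplies 2 eq, so 275.1 / 2 = 137.5 mol.
Mass: 137.5 mol × 106 g/mol = 14,580 g.

14.6 kg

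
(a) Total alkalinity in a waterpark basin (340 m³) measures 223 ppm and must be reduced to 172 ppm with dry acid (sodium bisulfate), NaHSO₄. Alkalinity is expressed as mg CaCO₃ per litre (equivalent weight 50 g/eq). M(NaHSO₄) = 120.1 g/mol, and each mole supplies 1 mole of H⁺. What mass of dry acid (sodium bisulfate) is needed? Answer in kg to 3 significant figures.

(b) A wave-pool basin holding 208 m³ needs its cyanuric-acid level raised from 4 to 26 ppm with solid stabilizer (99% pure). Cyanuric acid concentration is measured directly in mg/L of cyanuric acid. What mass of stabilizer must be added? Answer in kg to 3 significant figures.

(a) Volume: 340 m³ = 340,000 L.
(a) Alkalinity to neutralize: (223 − 172) = 51 mg/L as CaCO₃ × 340,000 L = 17,340 g as CaCO₃.
(a) Equivalents of H⁺ required: 17,340 ÷ 50 g/eq = 346.8 eq = 346.8 mol NaHSO₄.
(a) Mass of NaHSO₄: 346.8 × 120.1 = 41,650 g.

(b) Volume: 208 m³ = 208,000 L.
(b) CYA to add: (26 − 4) = 22 mg/L × 208,000 L = 4576 g cyanuric acid.
(b) At 99% purity: 4576 / 0.99 = 4622 g product.

(a) 41.7 kg; (b) 4.62 kg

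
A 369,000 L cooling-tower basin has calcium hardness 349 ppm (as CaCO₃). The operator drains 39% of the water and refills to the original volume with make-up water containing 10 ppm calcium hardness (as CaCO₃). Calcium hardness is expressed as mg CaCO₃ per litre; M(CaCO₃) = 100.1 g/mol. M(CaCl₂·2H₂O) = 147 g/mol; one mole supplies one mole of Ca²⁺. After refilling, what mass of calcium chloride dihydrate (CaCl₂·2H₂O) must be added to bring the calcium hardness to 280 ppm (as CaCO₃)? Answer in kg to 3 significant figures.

After draining 39% and refilling: 349 × 0.61 + 10 × 0.39 = 216.79 ppm.
Deficit to target: 280 − 216.79 = 63.21 mg/L.
As CaCO₃: 63.21 mg/L × 369,000 L = 23,320 g; ÷ 100.1 = 233 mol Ca²⁺.
Mass: 233 × 147 = 34,250 g.

34.3 kg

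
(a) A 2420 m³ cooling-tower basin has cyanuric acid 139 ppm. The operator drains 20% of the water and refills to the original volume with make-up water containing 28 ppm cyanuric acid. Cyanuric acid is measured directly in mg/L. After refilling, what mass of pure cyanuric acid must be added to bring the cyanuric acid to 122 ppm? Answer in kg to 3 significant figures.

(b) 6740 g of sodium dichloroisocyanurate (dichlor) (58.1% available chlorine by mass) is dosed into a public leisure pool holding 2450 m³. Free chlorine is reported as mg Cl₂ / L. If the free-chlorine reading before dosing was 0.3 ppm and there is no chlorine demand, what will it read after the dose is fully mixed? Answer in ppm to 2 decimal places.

(a) 12.6 kg; (b) 1.90 ppm

(a) Volume: 2420 m³ = 2,420,000 L.
(a) After draining 20% and refilling: 139 × 0.80 + 28 × 0.20 = 116.8 ppm.
(a) Deficit to target: 122 − 116.8 = 5.2 mg/L.
(a) Mass: 5.2 mg/L × 2,420,000 L = 12,580 g cyanuric acid.

(b) Volume: 2450 m³ = 2,450,000 L.
(b) Available chlorine delivered: 6740 g × 0.581 = 3916 g as Cl₂.
(b) Concentration rise: 3916 g / 2,450,000 L = 1.598 mg/L = 1.60 ppm.
(b) Final FC: 0.3 + 1.60 = 1.90 ppm.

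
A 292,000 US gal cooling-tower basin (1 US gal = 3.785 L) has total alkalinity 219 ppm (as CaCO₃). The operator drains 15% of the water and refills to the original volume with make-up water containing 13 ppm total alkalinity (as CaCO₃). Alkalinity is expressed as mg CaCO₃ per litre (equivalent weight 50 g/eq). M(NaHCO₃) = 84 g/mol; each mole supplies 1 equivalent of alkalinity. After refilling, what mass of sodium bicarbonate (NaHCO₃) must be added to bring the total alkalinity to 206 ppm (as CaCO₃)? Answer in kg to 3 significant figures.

33.2 kg

Volume: 292,000 US gal × 3.785 L/gal = 1,105,220 L.
After draining 15% and refilling: 219 × 0.85 + 13 × 0.15 = 188.1 ppm.
Deficit to target: 206 − 188.1 = 17.9 mg/L.
As CaCO₃: 17.9 mg/L × 1,105,220 L = 19,780 g; ÷ 50 g/eq ÷ 1 = 395.7 mol NaHCO₃.
Mass: 395.7 × 84 = 33,240 g.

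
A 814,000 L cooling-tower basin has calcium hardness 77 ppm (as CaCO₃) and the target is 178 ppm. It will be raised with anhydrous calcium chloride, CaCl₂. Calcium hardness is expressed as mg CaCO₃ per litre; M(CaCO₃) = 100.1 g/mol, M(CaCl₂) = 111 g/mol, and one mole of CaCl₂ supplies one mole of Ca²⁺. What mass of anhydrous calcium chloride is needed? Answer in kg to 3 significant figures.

Hardness to add: (178 − 77) = 101 mg/L as CaCO₃ × 814,000 L = 82,210 g as CaCO₃.
Moles of Ca²⁺ (1 mol Ca²⁺ ≡ 1 mol CaCO₃): 82,210 / 100.1 g/mol = 821.3 mol.
Mass of CaCl₂: 821.3 × 111 = 91,170 g.

91.2 kg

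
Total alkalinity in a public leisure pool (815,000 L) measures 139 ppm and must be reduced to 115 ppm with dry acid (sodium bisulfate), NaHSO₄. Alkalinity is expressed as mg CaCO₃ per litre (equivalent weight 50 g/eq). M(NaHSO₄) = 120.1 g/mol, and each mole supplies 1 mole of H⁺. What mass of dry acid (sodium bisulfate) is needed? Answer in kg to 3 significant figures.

47.0 kg

Alkalinity to neutralize: (139 − 115) = 24 mg/L as CaCO₃ × 815,000 L = 19,560 g as CaCO₃.
Equivalents of H⁺ required: 19,560 ÷ 50 g/eq = 391.2 eq = 391.2 mol NaHSO₄.
Mass of NaHSO₄: 391.2 × 120.1 = 46,980 g.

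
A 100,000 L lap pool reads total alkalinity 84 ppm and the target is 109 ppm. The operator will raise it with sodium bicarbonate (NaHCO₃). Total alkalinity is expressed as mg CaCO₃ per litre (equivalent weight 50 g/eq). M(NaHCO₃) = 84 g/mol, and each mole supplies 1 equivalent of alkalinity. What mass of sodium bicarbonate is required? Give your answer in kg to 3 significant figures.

4.20 kg

Alkalinity to add: (109 − 84) = 25 mg/L as CaCO₃ × 100,000 L = 2500 g as CaCO₃.
Equivalents: 2500 g ÷ 50 g/eq = 50 eq.
NaHCO₃ supplies 1 eq per mole → 50 mol.
Mass: 50 mol × 84 g/mol = 4200 g.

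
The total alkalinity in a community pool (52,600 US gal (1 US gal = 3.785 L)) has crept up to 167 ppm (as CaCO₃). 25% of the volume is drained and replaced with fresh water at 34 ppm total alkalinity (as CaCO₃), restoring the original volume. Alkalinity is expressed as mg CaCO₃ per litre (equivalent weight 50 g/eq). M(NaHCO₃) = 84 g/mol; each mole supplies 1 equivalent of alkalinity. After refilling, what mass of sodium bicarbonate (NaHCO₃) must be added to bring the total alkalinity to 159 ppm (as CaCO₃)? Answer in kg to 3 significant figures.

Volume: 52,600 US gal × 3.785 L/gal = 199,091 L.
After draining 25% and refilling: 167 × 0.75 + 34 × 0.25 = 133.75 ppm.
Deficit to target: 159 − 133.75 = 25.25 mg/L.
As CaCO₃: 25.25 mg/L × 199,091 L = 5027 g; ÷ 50 g/eq ÷ 1 = 100.5 mol NaHCO₃.
Mass: 100.5 × 84 = 8445 g.

8.45 kg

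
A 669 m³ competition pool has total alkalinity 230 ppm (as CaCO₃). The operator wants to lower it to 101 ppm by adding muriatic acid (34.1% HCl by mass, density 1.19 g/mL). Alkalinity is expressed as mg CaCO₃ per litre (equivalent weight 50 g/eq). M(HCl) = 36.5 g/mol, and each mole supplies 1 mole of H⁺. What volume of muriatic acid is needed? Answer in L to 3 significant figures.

155 L

Volume: 669 m³ = 669,000 L.
Alkalinity to neutralize: (230 − 101) = 129 mg/L as CaCO₃ × 669,000 L = 86,300 g as CaCO₃.
Equivalents of H⁺ required: 86,300 ÷ 50 g/eq = 1726 eq = 1726 mol HCl.
Mass of HCl: 1726 × 36.5 = 63,000 g.
Mass of 34.1% solution: 63,000 / 0.341 = 184,700 g.
Volume: 184,700 g ÷ 1.19 g/mL = 155,300 mL.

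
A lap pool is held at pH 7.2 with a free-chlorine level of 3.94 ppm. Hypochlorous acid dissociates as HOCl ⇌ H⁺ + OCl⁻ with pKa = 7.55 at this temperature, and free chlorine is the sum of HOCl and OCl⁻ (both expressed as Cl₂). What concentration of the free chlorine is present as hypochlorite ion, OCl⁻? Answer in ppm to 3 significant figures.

1.22 ppm

[OCl⁻]/[HOCl] = 10^(pH − pKa) = 10^(7.2 − 7.55) = 10^-0.35 = 0.4467.
Fraction as HOCl = 1 / (1 + 0.4467) = 0.6912.
OCl⁻ = (1 − 0.6912) × 3.94 ppm = 1.217 ppm.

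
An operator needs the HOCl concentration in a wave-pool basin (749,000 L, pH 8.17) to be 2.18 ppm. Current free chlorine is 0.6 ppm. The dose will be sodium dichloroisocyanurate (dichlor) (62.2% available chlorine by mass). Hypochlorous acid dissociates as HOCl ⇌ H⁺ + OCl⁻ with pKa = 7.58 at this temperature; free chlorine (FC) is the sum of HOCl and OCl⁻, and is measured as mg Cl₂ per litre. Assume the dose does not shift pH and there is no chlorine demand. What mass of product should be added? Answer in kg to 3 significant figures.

12.1 kg

[OCl⁻]/[HOCl] = 10^(pH − pKa) = 10^(8.17 − 7.58) = 3.89; fraction as HOCl = 1/(1 + 3.89) = 0.2045.
Free chlorine required for 2.18 ppm HOCl: 2.18 / 0.2045 = 10.66 ppm.
FC to add: 10.66 − 0.6 = 10.06 mg/L as Cl₂.
Cl₂ equivalent: 10.06 mg/L × 749,000 L = 7536 g.
Product at 62.2% available Cl: 7536 / 0.622 = 12,120 g.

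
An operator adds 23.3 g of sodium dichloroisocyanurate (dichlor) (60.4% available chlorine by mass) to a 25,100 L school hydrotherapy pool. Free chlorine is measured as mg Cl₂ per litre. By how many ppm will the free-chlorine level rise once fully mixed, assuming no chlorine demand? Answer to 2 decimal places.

0.56 ppm

Available chlorine delivered: 23.3 g × 0.604 = 14.07 g as Cl₂.
Concentration rise: 14.07 g / 25,100 L = 0.5607 mg/L = 0.56 ppm.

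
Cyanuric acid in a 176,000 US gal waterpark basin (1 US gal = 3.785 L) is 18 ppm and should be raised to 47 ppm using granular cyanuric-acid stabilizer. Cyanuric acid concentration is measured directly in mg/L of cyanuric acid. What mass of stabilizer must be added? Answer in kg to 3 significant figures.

19.3 kg

Volume: 176,000 US gal × 3.785 L/gal = 666,160 L.
CYA to add: (47 − 18) = 29 mg/L × 666,160 L = 19,320 g cyanuric acid.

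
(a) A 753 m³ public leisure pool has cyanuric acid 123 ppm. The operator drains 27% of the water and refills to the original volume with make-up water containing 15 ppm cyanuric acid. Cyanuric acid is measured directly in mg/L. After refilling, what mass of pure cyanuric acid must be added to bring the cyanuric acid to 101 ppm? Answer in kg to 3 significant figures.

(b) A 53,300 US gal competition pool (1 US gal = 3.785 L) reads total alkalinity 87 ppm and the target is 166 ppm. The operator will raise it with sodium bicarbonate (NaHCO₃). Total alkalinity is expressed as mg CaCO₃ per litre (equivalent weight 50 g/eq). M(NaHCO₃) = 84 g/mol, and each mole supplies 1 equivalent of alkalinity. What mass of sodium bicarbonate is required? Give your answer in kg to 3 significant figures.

(a) Volume: 753 m³ = 753,000 L.
(a) After draining 27% and refilling: 123 × 0.73 + 15 × 0.27 = 93.84 ppm.
(a) Deficit to target: 101 − 93.84 = 7.16 mg/L.
(a) Mass: 7.16 mg/L × 753,000 L = 5391 g cyanuric acid.

(b) Volume: 53,300 US gal × 3.785 L/gal = 201,740 L.
(b) Alkalinity to add: (166 − 87) = 79 mg/L as CaCO₃ × 201,740 L = 15,940 g as CaCO₃.
(b) Equivalents: 15,940 g ÷ 50 g/eq = 318.7 eq.
(b) NaHCO₃ supplies 1 eq per mole → 318.7 mol.
(b) Mass: 318.7 mol × 84 g/mol = 26,770 g.

(a) 5.39 kg; (b) 26.8 kg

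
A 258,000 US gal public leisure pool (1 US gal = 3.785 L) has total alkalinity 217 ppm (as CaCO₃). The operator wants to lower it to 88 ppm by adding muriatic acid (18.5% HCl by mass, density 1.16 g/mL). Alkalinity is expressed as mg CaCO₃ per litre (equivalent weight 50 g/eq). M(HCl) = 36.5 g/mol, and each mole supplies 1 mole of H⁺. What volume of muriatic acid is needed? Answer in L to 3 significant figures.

429 L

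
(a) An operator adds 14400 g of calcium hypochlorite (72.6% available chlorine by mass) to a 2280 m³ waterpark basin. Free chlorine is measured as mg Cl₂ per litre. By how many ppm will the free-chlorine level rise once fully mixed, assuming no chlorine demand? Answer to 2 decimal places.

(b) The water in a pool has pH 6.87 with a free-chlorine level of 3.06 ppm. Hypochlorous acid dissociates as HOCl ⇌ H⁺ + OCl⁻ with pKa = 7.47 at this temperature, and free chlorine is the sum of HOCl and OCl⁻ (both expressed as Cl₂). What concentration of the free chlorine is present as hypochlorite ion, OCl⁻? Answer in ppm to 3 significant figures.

(a) 4.59 ppm; (b) 0.614 ppm

(a) Volume: 2280 m³ = 2,280,000 L.
(a) Available chlorine delivered: 14,400 g × 0.726 = 10,450 g as Cl₂.
(a) Concentration rise: 10,450 g / 2,280,000 L = 4.585 mg/L = 4.59 ppm.

(b) [OCl⁻]/[HOCl] = 10^(pH − pKa) = 10^(6.87 − 7.47) = 10^-0.60 = 0.2512.
(b) Fraction as HOCl = 1 / (1 + 0.2512) = 0.7992.
(b) OCl⁻ = (1 − 0.7992) × 3.06 ppm = 0.6143 ppm.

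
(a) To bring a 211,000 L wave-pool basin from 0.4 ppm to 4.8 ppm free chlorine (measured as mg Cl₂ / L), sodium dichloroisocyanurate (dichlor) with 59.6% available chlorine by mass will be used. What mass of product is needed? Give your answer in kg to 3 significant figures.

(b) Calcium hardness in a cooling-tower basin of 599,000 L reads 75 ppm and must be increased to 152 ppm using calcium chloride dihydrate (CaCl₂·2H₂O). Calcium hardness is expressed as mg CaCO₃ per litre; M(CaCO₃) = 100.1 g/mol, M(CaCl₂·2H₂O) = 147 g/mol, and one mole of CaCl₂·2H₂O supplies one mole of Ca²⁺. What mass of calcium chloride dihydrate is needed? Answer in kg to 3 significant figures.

(a) Chlorine deficit: 4.8 − 0.4 = 4.4 ppm = 4.4 mg/L as Cl₂.
(a) Cl₂ equivalent needed: 4.4 mg/L × 211,000 L = 928,400 mg = 928.4 g.
(a) Product at 59.6% available chlorine: 928.4 / 0.596 = 1558 g.

(b) Hardness to add: (152 − 75) = 77 mg/L as CaCO₃ × 599,000 L = 46,120 g as CaCO₃.
(b) Moles of Ca²⁺ (1 mol Ca²⁺ ≡ 1 mol CaCO₃): 46,120 / 100.1 g/mol = 460.8 mol.
(b) Mass of CaCl₂·2H₂O: 460.8 × 147 = 67,730 g.

(a) 1.56 kg; (b) 67.7 kg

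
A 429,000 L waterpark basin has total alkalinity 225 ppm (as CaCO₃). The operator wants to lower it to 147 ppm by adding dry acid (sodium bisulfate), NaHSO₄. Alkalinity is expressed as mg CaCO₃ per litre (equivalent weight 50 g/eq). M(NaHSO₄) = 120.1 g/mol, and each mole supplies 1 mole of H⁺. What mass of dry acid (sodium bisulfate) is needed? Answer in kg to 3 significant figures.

Alkalinity to neutralize: (225 − 147) = 78 mg/L as CaCO₃ × 429,000 L = 33,460 g as CaCO₃.
Equivalents of H⁺ required: 33,460 ÷ 50 g/eq = 669.2 eq = 669.2 mol NaHSO₄.
Mass of NaHSO₄: 669.2 × 120.1 = 80,380 g.

80.4 kg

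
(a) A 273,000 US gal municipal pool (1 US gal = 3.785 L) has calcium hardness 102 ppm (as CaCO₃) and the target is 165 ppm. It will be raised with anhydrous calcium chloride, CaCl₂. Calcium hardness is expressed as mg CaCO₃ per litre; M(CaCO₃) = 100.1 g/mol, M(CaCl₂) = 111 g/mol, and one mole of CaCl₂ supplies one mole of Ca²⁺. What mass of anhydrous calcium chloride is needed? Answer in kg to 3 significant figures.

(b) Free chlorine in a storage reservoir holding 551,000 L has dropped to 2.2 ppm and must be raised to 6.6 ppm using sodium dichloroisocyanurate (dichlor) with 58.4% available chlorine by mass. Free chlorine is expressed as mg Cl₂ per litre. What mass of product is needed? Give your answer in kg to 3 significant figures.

(a) Volume: 273,000 US gal × 3.785 L/gal = 1,033,305 L.
(a) Hardness to add: (165 − 102) = 63 mg/L as CaCO₃ × 1,033,305 L = 65,100 g as CaCO₃.
(a) Moles of Ca²⁺ (1 mol Ca²⁺ ≡ 1 mol CaCO₃): 65,100 / 100.1 g/mol = 650.3 mol.
(a) Mass of CaCl₂: 650.3 × 111 = 72,190 g.

(b) Chlorine deficit: 6.6 − 2.2 = 4.4 ppm = 4.4 mg/L as Cl₂.
(b) Cl₂ equivalent needed: 4.4 mg/L × 551,000 L = 2,424,000 mg = 2424 g.
(b) Product at 58.4% available chlorine: 2424 / 0.584 = 4151 g.

(a) 72.2 kg; (b) 4.15 kg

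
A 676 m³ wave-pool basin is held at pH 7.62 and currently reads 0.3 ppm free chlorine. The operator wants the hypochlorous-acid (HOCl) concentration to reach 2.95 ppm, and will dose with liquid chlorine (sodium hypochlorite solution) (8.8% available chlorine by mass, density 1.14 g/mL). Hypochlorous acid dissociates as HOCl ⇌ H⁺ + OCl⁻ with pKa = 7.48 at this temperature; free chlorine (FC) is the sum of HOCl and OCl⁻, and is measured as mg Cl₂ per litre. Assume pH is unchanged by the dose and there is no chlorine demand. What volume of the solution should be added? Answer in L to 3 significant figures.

45.3 L

Volume: 676 m³ = 676,000 L.
[OCl⁻]/[HOCl] = 10^(pH − pKa) = 10^(7.62 − 7.48) = 1.38; fraction as HOCl = 1/(1 + 1.38) = 0.4201.
Free chlorine required for 2.95 ppm HOCl: 2.95 / 0.4201 = 7.022 ppm.
FC to add: 7.022 − 0.3 = 6.722 mg/L as Cl₂.
Cl₂ equivalent: 6.722 mg/L × 676,000 L = 4544 g.
Product at 8.8% available Cl: 4544 / 0.088 = 51,640 g.
Volume: 51,640 g ÷ 1.14 g/mL = 45,300 mL.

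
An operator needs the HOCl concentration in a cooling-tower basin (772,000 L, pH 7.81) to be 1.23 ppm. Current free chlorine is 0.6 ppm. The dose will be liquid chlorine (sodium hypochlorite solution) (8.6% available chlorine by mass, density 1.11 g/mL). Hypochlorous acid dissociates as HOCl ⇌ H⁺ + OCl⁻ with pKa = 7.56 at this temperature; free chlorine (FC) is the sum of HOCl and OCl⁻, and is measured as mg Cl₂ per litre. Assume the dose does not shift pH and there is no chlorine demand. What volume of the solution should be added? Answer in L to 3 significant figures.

[OCl⁻]/[HOCl] = 10^(pH − pKa) = 10^(7.81 − 7.56) = 1.778; fraction as HOCl = 1/(1 + 1.778) = 0.3599.
Free chlorine required for 1.23 ppm HOCl: 1.23 / 0.3599 = 3.417 ppm.
FC to add: 3.417 − 0.6 = 2.817 mg/L as Cl₂.
Cl₂ equivalent: 2.817 mg/L × 772,000 L = 2175 g.
Product at 8.6% available Cl: 2175 / 0.086 = 25,290 g.
Volume: 25,290 g ÷ 1.11 g/mL = 22,780 mL.

22.8 L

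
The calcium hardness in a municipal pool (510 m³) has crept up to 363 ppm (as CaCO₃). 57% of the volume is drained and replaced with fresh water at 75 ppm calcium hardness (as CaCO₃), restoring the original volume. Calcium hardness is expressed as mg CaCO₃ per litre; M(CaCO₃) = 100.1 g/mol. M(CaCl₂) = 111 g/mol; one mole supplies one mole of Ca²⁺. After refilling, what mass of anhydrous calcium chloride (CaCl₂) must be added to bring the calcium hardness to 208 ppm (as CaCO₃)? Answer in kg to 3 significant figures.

5.18 kg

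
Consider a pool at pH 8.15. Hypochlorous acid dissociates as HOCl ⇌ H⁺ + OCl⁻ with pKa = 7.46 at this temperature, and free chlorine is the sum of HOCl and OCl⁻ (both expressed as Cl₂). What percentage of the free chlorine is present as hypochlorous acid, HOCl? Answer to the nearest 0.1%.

17.0%

[OCl⁻]/[HOCl] = 10^(pH − pKa) = 10^(8.15 − 7.46) = 10^0.69 = 4.898.
Fraction as HOCl = 1 / (1 + 4.898) = 0.1696.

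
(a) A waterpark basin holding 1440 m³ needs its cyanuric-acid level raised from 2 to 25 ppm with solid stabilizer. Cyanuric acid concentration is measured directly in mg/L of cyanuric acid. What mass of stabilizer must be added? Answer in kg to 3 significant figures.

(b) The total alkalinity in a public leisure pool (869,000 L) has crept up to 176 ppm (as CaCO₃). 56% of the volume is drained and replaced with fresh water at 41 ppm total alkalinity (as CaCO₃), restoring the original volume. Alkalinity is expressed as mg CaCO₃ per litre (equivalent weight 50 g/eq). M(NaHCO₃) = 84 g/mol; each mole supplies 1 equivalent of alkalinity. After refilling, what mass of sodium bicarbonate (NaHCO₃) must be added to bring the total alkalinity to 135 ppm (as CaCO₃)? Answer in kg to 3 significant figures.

(a) Volume: 1440 m³ = 1,440,000 L.
(a) CYA to add: (25 − 2) = 23 mg/L × 1,440,000 L = 33,120 g cyanuric acid.

(b) After draining 56% and refilling: 176 × 0.44 + 41 × 0.56 = 100.4 ppm.
(b) Deficit to target: 135 − 100.4 = 34.6 mg/L.
(b) As CaCO₃: 34.6 mg/L × 869,000 L = 30,070 g; ÷ 50 g/eq ÷ 1 = 601.3 mol NaHCO₃.
(b) Mass: 601.3 × 84 = 50,510 g.

(a) 33.1 kg; (b) 50.5 kg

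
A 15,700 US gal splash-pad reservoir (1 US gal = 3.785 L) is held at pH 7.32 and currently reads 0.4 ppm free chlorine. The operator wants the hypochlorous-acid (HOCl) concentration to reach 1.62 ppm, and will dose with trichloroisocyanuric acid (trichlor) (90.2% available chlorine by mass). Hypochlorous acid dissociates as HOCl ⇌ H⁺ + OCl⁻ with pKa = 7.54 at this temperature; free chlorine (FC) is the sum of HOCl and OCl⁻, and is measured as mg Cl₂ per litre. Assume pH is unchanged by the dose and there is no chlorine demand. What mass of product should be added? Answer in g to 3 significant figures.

145 g

Volume: 15,700 US gal × 3.785 L/gal = 59,424 L.
[OCl⁻]/[HOCl] = 10^(pH − pKa) = 10^(7.32 − 7.54) = 0.6026; fraction as HOCl = 1/(1 + 0.6026) = 0.624.
Free chlorine required for 1.62 ppm HOCl: 1.62 / 0.624 = 2.596 ppm.
FC to add: 2.596 − 0.4 = 2.196 mg/L as Cl₂.
Cl₂ equivalent: 2.196 mg/L × 59,424 L = 130.5 g.
Product at 90.2% available Cl: 130.5 / 0.902 = 144.7 g.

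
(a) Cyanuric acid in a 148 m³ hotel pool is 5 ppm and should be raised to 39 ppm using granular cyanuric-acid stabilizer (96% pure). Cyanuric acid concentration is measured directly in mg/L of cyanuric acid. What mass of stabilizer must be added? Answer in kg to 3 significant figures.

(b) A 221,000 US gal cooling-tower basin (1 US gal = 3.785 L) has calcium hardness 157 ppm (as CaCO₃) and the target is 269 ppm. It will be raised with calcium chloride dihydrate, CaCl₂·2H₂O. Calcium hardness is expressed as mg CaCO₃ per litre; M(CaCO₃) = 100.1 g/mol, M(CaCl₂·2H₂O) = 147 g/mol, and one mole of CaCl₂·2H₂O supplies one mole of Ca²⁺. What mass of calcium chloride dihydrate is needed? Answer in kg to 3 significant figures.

(a) 5.24 kg; (b) 138 kg

(a) Volume: 148 m³ = 148,000 L.
(a) CYA to add: (39 − 5) = 34 mg/L × 148,000 L = 5032 g cyanuric acid.
(a) At 96% purity: 5032 / 0.96 = 5242 g product.

(b) Volume: 221,000 US gal × 3.785 L/gal = 836,485 L.
(b) Hardness to add: (269 − 157) = 112 mg/L as CaCO₃ × 836,485 L = 93,690 g as CaCO₃.
(b) Moles of Ca²⁺ (1 mol Ca²⁺ ≡ 1 mol CaCO₃): 93,690 / 100.1 g/mol = 935.9 mol.
(b) Mass of CaCl₂·2H₂O: 935.9 × 147 = 137,600 g.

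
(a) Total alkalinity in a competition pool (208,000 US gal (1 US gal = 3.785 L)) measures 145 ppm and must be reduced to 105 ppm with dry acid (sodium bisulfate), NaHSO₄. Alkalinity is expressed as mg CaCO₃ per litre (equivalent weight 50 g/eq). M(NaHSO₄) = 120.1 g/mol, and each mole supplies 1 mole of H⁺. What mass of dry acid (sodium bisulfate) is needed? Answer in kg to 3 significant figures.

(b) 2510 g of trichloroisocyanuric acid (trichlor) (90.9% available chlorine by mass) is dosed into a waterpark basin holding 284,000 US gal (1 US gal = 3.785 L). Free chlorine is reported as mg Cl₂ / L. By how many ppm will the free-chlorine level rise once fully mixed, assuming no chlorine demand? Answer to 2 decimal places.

(a) Volume: 208,000 US gal × 3.785 L/gal = 787,280 L.
(a) Alkalinity to neutralize: (145 − 105) = 40 mg/L as CaCO₃ × 787,280 L = 31,490 g as CaCO₃.
(a) Equivalents of H⁺ required: 31,490 ÷ 50 g/eq = 629.8 eq = 629.8 mol NaHSO₄.
(a) Mass of NaHSO₄: 629.8 × 120.1 = 75,640 g.

(b) Volume: 284,000 US gal × 3.785 L/gal = 1,074,940 L.
(b) Available chlorine delivered: 2510 g × 0.909 = 2282 g as Cl₂.
(b) Concentration rise: 2282 g / 1,074,940 L = 2.123 mg/L = 2.12 ppm.

(a) 75.6 kg; (b) 2.12 ppm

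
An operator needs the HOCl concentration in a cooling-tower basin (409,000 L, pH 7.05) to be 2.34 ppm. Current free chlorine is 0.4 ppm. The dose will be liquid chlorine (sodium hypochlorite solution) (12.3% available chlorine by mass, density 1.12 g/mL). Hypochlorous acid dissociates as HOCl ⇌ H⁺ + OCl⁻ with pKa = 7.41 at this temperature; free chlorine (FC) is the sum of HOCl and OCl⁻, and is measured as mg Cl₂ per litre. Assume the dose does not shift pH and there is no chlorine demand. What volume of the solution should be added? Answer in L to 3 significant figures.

[OCl⁻]/[HOCl] = 10^(pH − pKa) = 10^(7.05 − 7.41) = 0.4365; fraction as HOCl = 1/(1 + 0.4365) = 0.6961.
Free chlorine required for 2.34 ppm HOCl: 2.34 / 0.6961 = 3.361 ppm.
FC to add: 3.361 − 0.4 = 2.961 mg/L as Cl₂.
Cl₂ equivalent: 2.961 mg/L × 409,000 L = 1211 g.
Product at 12.3% available Cl: 1211 / 0.123 = 9847 g.
Volume: 9847 g ÷ 1.12 g/mL = 8792 mL.

8.79 L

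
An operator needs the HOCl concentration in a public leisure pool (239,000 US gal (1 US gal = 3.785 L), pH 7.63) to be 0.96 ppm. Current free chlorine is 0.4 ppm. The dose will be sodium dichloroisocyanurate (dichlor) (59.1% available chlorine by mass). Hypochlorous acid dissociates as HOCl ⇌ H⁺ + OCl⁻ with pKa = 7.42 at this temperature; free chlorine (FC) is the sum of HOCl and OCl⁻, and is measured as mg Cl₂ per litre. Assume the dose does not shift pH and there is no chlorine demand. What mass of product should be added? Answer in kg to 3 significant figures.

3.24 kg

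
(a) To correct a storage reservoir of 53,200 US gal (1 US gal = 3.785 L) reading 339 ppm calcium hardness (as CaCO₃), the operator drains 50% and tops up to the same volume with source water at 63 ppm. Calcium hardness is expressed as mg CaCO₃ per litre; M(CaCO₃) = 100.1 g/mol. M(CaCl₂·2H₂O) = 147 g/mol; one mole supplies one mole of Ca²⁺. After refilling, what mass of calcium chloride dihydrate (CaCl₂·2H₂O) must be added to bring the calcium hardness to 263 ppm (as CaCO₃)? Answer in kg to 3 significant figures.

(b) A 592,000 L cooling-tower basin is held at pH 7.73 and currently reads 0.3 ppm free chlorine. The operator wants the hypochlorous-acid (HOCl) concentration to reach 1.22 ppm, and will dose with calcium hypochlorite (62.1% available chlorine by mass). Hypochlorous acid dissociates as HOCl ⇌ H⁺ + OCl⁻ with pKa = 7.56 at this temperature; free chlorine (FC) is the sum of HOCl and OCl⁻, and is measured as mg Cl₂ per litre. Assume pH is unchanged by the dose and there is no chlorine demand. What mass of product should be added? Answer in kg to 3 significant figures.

(a) 18.3 kg; (b) 2.60 kg

(a) Volume: 53,200 US gal × 3.785 L/gal = 201,362 L.
(a) After draining 50% and refilling: 339 × 0.50 + 63 × 0.50 = 201 ppm.
(a) Deficit to target: 263 − 201 = 62 mg/L.
(a) As CaCO₃: 62 mg/L × 201,362 L = 12,480 g; ÷ 100.1 = 124.7 mol Ca²⁺.
(a) Mass: 124.7 × 147 = 18,330 g.

(b) [OCl⁻]/[HOCl] = 10^(pH − pKa) = 10^(7.73 − 7.56) = 1.479; fraction as HOCl = 1/(1 + 1.479) = 0.4034.
(b) Free chlorine required for 1.22 ppm HOCl: 1.22 / 0.4034 = 3.025 ppm.
(b) FC to add: 3.025 − 0.3 = 2.725 mg/L as Cl₂.
(b) Cl₂ equivalent: 2.725 mg/L × 592,000 L = 1613 g.
(b) Product at 62.1% available Cl: 1613 / 0.621 = 2597 g.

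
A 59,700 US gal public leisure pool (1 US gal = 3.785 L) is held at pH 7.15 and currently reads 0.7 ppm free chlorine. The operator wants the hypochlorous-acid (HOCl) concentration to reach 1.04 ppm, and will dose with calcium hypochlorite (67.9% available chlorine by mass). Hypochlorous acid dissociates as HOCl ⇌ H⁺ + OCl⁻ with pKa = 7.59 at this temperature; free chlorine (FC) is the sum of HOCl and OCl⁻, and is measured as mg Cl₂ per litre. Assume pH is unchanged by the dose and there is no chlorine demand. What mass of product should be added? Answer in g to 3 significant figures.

239 g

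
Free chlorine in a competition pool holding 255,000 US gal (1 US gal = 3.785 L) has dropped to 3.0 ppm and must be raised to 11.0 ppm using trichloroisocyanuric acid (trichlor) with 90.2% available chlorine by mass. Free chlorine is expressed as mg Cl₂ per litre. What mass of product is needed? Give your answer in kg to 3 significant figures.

8.56 kg

Volume: 255,000 US gal × 3.785 L/gal = 965,175 L.
Chlorine deficit: 11.0 − 3.0 = 8 ppm = 8 mg/L as Cl₂.
Cl₂ equivalent needed: 8 mg/L × 965,175 L = 7,721,000 mg = 7721 g.
Product at 90.2% available chlorine: 7721 / 0.902 = 8560 g.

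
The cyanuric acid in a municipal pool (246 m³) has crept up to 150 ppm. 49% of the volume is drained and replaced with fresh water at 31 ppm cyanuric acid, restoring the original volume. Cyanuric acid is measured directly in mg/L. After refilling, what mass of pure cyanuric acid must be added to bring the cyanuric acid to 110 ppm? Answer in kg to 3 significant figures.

4.50 kg

Volume: 246 m³ = 246,000 L.
After draining 49% and refilling: 150 × 0.51 + 31 × 0.49 = 91.69 ppm.
Deficit to target: 110 − 91.69 = 18.31 mg/L.
Mass: 18.31 mg/L × 246,000 L = 4504 g cyanuric acid.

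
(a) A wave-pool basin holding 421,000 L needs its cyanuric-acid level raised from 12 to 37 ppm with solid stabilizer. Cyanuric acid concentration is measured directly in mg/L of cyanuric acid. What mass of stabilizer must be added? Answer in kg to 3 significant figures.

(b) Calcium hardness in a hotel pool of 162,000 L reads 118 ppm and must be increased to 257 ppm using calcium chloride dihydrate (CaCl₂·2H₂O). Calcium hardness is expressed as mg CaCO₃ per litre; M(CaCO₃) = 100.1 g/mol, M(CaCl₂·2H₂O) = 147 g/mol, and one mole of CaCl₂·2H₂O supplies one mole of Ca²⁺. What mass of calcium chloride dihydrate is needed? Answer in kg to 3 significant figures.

(a) 10.5 kg; (b) 33.1 kg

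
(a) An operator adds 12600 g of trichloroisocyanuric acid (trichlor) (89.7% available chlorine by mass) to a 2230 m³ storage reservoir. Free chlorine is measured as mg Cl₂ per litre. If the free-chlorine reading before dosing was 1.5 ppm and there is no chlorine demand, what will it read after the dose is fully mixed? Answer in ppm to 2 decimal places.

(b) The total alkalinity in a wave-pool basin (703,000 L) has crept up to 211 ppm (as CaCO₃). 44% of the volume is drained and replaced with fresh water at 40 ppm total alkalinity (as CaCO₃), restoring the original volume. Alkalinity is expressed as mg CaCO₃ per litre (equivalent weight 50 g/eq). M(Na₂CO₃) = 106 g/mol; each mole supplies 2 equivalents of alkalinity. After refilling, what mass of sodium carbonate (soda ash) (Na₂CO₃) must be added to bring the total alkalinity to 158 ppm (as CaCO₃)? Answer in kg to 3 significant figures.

(a) Volume: 2230 m³ = 2,230,000 L.
(a) Available chlorine delivered: 12,600 g × 0.897 = 11,300 g as Cl₂.
(a) Concentration rise: 11,300 g / 2,230,000 L = 5.068 mg/L = 5.07 ppm.
(a) Final FC: 1.5 + 5.07 = 6.57 ppm.

(b) After draining 44% and refilling: 211 × 0.56 + 40 × 0.44 = 135.76 ppm.
(b) Deficit to target: 158 − 135.76 = 22.24 mg/L.
(b) As CaCO₃: 22.24 mg/L × 703,000 L = 15,630 g; ÷ 50 g/eq ÷ 2 = 156.3 mol Na₂CO₃.
(b) Mass: 156.3 × 106 = 16,570 g.

(a) 6.57 ppm; (b) 16.6 kg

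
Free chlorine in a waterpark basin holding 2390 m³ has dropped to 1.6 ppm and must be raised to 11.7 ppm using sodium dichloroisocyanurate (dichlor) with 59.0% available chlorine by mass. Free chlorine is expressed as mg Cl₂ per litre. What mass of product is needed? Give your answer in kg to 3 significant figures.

40.9 kg

Volume: 2390 m³ = 2,390,000 L.
Chlorine deficit: 11.7 − 1.6 = 10.1 ppm = 10.1 mg/L as Cl₂.
Cl₂ equivalent needed: 10.1 mg/L × 2,390,000 L = 24,140,000 mg = 24,140 g.
Product at 59.0% available chlorine: 24,140 / 0.59 = 40,910 g.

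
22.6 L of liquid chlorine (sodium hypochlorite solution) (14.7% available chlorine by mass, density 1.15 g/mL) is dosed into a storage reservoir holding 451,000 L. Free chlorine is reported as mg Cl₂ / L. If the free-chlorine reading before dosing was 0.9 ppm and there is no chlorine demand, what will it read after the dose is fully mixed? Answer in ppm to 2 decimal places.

Mass of solution: 22.6 L × 1000 mL/L × 1.15 g/mL = 25,990 g.
Available chlorine delivered: 25,990 g × 0.147 = 3821 g as Cl₂.
Concentration rise: 3821 g / 451,000 L = 8.471 mg/L = 8.47 ppm.
Final FC: 0.9 + 8.47 = 9.37 ppm.

9.37 ppm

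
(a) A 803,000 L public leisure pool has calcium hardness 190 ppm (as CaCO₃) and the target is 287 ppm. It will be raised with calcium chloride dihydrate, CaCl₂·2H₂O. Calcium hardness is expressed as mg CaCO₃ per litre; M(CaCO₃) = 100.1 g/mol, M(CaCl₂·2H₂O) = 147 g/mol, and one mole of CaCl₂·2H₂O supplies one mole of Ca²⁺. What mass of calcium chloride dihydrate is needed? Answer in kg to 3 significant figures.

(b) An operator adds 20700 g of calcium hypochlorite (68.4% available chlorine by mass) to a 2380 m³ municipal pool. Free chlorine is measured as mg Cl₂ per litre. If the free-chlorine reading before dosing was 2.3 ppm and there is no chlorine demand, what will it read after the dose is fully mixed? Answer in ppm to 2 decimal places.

(a) Hardness to add: (287 − 190) = 97 mg/L as CaCO₃ × 803,000 L = 77,890 g as CaCO₃.
(a) Moles of Ca²⁺ (1 mol Ca²⁺ ≡ 1 mol CaCO₃): 77,890 / 100.1 g/mol = 778.1 mol.
(a) Mass of CaCl₂·2H₂O: 778.1 × 147 = 114,400 g.

(b) Volume: 2380 m³ = 2,380,000 L.
(b) Available chlorine delivered: 20,700 g × 0.684 = 14,160 g as Cl₂.
(b) Concentration rise: 14,160 g / 2,380,000 L = 5.949 mg/L = 5.95 ppm.
(b) Final FC: 2.3 + 5.95 = 8.25 ppm.

(a) 114 kg; (b) 8.25 ppm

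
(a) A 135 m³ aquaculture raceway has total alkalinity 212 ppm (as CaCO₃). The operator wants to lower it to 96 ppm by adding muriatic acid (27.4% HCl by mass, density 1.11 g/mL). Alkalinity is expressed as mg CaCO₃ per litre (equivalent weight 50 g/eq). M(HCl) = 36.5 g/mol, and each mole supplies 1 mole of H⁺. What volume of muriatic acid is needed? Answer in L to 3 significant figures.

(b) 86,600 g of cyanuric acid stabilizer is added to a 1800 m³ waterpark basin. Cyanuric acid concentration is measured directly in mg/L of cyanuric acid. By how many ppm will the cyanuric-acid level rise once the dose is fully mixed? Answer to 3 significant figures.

(a) 37.6 L; (b) 48.1 ppm

(a) Volume: 135 m³ = 135,000 L.
(a) Alkalinity to neutralize: (212 − 96) = 116 mg/L as CaCO₃ × 135,000 L = 15,660 g as CaCO₃.
(a) Equivalents of H⁺ required: 15,660 ÷ 50 g/eq = 313.2 eq = 313.2 mol HCl.
(a) Mass of HCl: 313.2 × 36.5 = 11,430 g.
(a) Mass of 27.4% solution: 11,430 / 0.274 = 41,720 g.
(a) Volume: 41,720 g ÷ 1.11 g/mL = 37,590 mL.

(b) Volume: 1800 m³ = 1,800,000 L.
(b) Rise: 86,600 g / 1,800,000 L × 1000 = 48.11 mg/L.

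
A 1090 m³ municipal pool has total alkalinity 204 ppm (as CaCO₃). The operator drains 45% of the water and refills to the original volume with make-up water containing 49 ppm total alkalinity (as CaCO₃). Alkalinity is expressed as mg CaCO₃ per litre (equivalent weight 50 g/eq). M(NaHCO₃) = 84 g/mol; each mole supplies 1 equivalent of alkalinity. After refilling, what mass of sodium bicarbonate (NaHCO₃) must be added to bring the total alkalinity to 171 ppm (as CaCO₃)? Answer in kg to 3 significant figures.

Volume: 1090 m³ = 1,090,000 L.
After draining 45% and refilling: 204 × 0.55 + 49 × 0.45 = 134.25 ppm.
Deficit to target: 171 − 134.25 = 36.75 mg/L.
As CaCO₃: 36.75 mg/L × 1,090,000 L = 40,060 g; ÷ 50 g/eq ÷ 1 = 801.1 mol NaHCO₃.
Mass: 801.1 × 84 = 67,300 g.

67.3 kg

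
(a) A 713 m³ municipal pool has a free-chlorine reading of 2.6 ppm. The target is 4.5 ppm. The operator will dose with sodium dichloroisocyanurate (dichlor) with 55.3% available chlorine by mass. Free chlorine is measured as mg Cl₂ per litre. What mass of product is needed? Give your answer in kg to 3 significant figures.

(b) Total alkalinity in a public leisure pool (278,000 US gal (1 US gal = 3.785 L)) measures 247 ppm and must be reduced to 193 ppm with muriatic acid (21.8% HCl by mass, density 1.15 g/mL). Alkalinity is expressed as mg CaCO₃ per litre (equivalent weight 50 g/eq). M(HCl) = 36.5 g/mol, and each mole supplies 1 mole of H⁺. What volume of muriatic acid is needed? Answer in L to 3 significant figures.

(a) 2.45 kg; (b) 165 L

(a) Volume: 713 m³ = 713,000 L.
(a) Chlorine deficit: 4.5 − 2.6 = 1.9 ppm = 1.9 mg/L as Cl₂.
(a) Cl₂ equivalent needed: 1.9 mg/L × 713,000 L = 1,355,000 mg = 1355 g.
(a) Product at 55.3% available chlorine: 1355 / 0.553 = 2450 g.

(b) Volume: 278,000 US gal × 3.785 L/gal = 1,052,230 L.
(b) Alkalinity to neutralize: (247 − 193) = 54 mg/L as CaCO₃ × 1,052,230 L = 56,820 g as CaCO₃.
(b) Equivalents of H⁺ required: 56,820 ÷ 50 g/eq = 1136 eq = 1136 mol HCl.
(b) Mass of HCl: 1136 × 36.5 = 41,480 g.
(b) Mass of 21.8% solution: 41,480 / 0.218 = 190,300 g.
(b) Volume: 190,300 g ÷ 1.15 g/mL = 165,500 mL.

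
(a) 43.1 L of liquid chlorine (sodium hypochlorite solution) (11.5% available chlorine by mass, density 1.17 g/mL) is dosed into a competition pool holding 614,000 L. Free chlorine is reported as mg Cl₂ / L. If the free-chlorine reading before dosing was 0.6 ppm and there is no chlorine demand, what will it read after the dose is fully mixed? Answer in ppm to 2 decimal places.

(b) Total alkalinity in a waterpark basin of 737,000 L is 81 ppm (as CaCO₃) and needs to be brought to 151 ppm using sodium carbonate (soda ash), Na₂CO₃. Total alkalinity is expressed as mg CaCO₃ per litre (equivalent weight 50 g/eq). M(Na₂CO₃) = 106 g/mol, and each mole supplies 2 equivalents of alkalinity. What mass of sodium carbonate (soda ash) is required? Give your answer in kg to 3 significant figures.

(a) Mass of solution: 43.1 L × 1000 mL/L × 1.17 g/mL = 50,430 g.
(a) Available chlorine delivered: 50,430 g × 0.115 = 5799 g as Cl₂.
(a) Concentration rise: 5799 g / 614,000 L = 9.445 mg/L = 9.44 ppm.
(a) Final FC: 0.6 + 9.44 = 10.04 ppm.

(b) Alkalinity to add: (151 − 81) = 70 mg/L as CaCO₃ × 737,000 L = 51,590 g as CaCO₃.
(b) Equivalents: 51,590 g ÷ 50 g/eq = 1032 eq.
(b) Each mole of Na₂CO₃ supplies 2 eq, so 1032 / 2 = 515.9 mol.
(b) Mass: 515.9 mol × 106 g/mol = 54,690 g.

(a) 10.04 ppm; (b) 54.7 kg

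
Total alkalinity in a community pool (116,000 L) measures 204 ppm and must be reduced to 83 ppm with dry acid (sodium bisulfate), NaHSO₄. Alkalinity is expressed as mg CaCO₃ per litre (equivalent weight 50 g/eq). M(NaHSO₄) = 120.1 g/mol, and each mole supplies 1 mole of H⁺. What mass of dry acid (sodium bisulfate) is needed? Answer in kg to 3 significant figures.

33.7 kg

Alkalinity to neutralize: (204 − 83) = 121 mg/L as CaCO₃ × 116,000 L = 14,040 g as CaCO₃.
Equivalents of H⁺ required: 14,040 ÷ 50 g/eq = 280.7 eq = 280.7 mol NaHSO₄.
Mass of NaHSO₄: 280.7 × 120.1 = 33,710 g.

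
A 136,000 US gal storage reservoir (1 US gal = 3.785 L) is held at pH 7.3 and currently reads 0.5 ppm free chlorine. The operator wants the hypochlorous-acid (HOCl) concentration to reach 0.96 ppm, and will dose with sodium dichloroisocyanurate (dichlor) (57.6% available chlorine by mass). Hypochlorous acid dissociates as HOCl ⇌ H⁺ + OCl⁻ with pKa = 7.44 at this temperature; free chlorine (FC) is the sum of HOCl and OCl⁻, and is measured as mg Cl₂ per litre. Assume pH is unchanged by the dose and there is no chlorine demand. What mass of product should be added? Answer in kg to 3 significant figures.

1.03 kg

Volume: 136,000 US gal × 3.785 L/gal = 514,760 L.
[OCl⁻]/[HOCl] = 10^(pH − pKa) = 10^(7.3 − 7.44) = 0.7244; fraction as HOCl = 1/(1 + 0.7244) = 0.5799.
Free chlorine required for 0.96 ppm HOCl: 0.96 / 0.5799 = 1.655 ppm.
FC to add: 1.655 − 0.5 = 1.155 mg/L as Cl₂.
Cl₂ equivalent: 1.155 mg/L × 514,760 L = 594.8 g.
Product at 57.6% available Cl: 594.8 / 0.576 = 1033 g.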